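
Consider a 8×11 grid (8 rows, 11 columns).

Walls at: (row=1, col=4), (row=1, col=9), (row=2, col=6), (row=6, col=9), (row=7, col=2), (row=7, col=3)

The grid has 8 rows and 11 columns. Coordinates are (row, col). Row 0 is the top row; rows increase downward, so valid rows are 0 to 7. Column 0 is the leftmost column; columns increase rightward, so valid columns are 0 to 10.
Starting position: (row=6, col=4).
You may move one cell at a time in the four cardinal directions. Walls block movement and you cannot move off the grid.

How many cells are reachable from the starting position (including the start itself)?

Answer: Reachable cells: 82

Derivation:
BFS flood-fill from (row=6, col=4):
  Distance 0: (row=6, col=4)
  Distance 1: (row=5, col=4), (row=6, col=3), (row=6, col=5), (row=7, col=4)
  Distance 2: (row=4, col=4), (row=5, col=3), (row=5, col=5), (row=6, col=2), (row=6, col=6), (row=7, col=5)
  Distance 3: (row=3, col=4), (row=4, col=3), (row=4, col=5), (row=5, col=2), (row=5, col=6), (row=6, col=1), (row=6, col=7), (row=7, col=6)
  Distance 4: (row=2, col=4), (row=3, col=3), (row=3, col=5), (row=4, col=2), (row=4, col=6), (row=5, col=1), (row=5, col=7), (row=6, col=0), (row=6, col=8), (row=7, col=1), (row=7, col=7)
  Distance 5: (row=2, col=3), (row=2, col=5), (row=3, col=2), (row=3, col=6), (row=4, col=1), (row=4, col=7), (row=5, col=0), (row=5, col=8), (row=7, col=0), (row=7, col=8)
  Distance 6: (row=1, col=3), (row=1, col=5), (row=2, col=2), (row=3, col=1), (row=3, col=7), (row=4, col=0), (row=4, col=8), (row=5, col=9), (row=7, col=9)
  Distance 7: (row=0, col=3), (row=0, col=5), (row=1, col=2), (row=1, col=6), (row=2, col=1), (row=2, col=7), (row=3, col=0), (row=3, col=8), (row=4, col=9), (row=5, col=10), (row=7, col=10)
  Distance 8: (row=0, col=2), (row=0, col=4), (row=0, col=6), (row=1, col=1), (row=1, col=7), (row=2, col=0), (row=2, col=8), (row=3, col=9), (row=4, col=10), (row=6, col=10)
  Distance 9: (row=0, col=1), (row=0, col=7), (row=1, col=0), (row=1, col=8), (row=2, col=9), (row=3, col=10)
  Distance 10: (row=0, col=0), (row=0, col=8), (row=2, col=10)
  Distance 11: (row=0, col=9), (row=1, col=10)
  Distance 12: (row=0, col=10)
Total reachable: 82 (grid has 82 open cells total)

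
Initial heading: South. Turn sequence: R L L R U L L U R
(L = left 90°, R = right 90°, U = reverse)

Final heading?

Answer: Final heading: East

Derivation:
Start: South
  R (right (90° clockwise)) -> West
  L (left (90° counter-clockwise)) -> South
  L (left (90° counter-clockwise)) -> East
  R (right (90° clockwise)) -> South
  U (U-turn (180°)) -> North
  L (left (90° counter-clockwise)) -> West
  L (left (90° counter-clockwise)) -> South
  U (U-turn (180°)) -> North
  R (right (90° clockwise)) -> East
Final: East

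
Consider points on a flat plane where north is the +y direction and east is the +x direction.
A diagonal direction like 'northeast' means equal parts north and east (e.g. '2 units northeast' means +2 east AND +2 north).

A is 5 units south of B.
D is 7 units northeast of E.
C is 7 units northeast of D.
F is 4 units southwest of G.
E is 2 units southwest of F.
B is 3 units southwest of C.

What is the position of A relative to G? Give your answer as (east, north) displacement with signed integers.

Answer: A is at (east=5, north=0) relative to G.

Derivation:
Place G at the origin (east=0, north=0).
  F is 4 units southwest of G: delta (east=-4, north=-4); F at (east=-4, north=-4).
  E is 2 units southwest of F: delta (east=-2, north=-2); E at (east=-6, north=-6).
  D is 7 units northeast of E: delta (east=+7, north=+7); D at (east=1, north=1).
  C is 7 units northeast of D: delta (east=+7, north=+7); C at (east=8, north=8).
  B is 3 units southwest of C: delta (east=-3, north=-3); B at (east=5, north=5).
  A is 5 units south of B: delta (east=+0, north=-5); A at (east=5, north=0).
Therefore A relative to G: (east=5, north=0).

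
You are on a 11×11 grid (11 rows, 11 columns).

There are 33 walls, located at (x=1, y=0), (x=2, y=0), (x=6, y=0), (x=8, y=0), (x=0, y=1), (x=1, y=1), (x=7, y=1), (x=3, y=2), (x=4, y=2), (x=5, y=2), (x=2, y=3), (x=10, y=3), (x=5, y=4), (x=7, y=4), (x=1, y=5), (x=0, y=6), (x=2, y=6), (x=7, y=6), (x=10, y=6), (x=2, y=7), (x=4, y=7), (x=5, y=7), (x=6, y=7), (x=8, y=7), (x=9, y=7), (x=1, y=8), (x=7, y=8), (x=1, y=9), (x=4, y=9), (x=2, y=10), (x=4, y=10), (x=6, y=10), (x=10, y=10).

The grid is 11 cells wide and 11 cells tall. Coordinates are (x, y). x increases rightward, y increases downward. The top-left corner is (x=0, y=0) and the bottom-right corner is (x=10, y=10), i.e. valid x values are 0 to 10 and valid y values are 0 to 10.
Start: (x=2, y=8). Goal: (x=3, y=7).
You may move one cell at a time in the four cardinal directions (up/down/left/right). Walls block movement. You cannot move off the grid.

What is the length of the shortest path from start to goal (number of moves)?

BFS from (x=2, y=8) until reaching (x=3, y=7):
  Distance 0: (x=2, y=8)
  Distance 1: (x=3, y=8), (x=2, y=9)
  Distance 2: (x=3, y=7), (x=4, y=8), (x=3, y=9)  <- goal reached here
One shortest path (2 moves): (x=2, y=8) -> (x=3, y=8) -> (x=3, y=7)

Answer: Shortest path length: 2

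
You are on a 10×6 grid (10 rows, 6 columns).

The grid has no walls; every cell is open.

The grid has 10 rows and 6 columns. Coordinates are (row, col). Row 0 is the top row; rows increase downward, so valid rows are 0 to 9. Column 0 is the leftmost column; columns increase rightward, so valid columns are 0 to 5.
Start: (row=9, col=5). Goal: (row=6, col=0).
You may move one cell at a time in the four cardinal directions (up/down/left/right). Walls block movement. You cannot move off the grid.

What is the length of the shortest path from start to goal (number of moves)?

Answer: Shortest path length: 8

Derivation:
BFS from (row=9, col=5) until reaching (row=6, col=0):
  Distance 0: (row=9, col=5)
  Distance 1: (row=8, col=5), (row=9, col=4)
  Distance 2: (row=7, col=5), (row=8, col=4), (row=9, col=3)
  Distance 3: (row=6, col=5), (row=7, col=4), (row=8, col=3), (row=9, col=2)
  Distance 4: (row=5, col=5), (row=6, col=4), (row=7, col=3), (row=8, col=2), (row=9, col=1)
  Distance 5: (row=4, col=5), (row=5, col=4), (row=6, col=3), (row=7, col=2), (row=8, col=1), (row=9, col=0)
  Distance 6: (row=3, col=5), (row=4, col=4), (row=5, col=3), (row=6, col=2), (row=7, col=1), (row=8, col=0)
  Distance 7: (row=2, col=5), (row=3, col=4), (row=4, col=3), (row=5, col=2), (row=6, col=1), (row=7, col=0)
  Distance 8: (row=1, col=5), (row=2, col=4), (row=3, col=3), (row=4, col=2), (row=5, col=1), (row=6, col=0)  <- goal reached here
One shortest path (8 moves): (row=9, col=5) -> (row=9, col=4) -> (row=9, col=3) -> (row=9, col=2) -> (row=9, col=1) -> (row=9, col=0) -> (row=8, col=0) -> (row=7, col=0) -> (row=6, col=0)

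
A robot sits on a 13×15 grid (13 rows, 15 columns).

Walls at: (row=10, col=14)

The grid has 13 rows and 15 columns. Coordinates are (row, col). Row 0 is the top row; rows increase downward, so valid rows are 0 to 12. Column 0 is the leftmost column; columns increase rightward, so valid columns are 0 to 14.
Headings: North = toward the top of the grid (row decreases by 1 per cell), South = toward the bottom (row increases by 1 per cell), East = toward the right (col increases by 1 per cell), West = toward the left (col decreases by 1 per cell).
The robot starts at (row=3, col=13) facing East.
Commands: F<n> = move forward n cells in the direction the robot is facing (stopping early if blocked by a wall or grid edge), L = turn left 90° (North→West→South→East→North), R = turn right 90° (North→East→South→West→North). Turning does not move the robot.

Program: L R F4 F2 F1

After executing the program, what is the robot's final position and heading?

Answer: Final position: (row=3, col=14), facing East

Derivation:
Start: (row=3, col=13), facing East
  L: turn left, now facing North
  R: turn right, now facing East
  F4: move forward 1/4 (blocked), now at (row=3, col=14)
  F2: move forward 0/2 (blocked), now at (row=3, col=14)
  F1: move forward 0/1 (blocked), now at (row=3, col=14)
Final: (row=3, col=14), facing East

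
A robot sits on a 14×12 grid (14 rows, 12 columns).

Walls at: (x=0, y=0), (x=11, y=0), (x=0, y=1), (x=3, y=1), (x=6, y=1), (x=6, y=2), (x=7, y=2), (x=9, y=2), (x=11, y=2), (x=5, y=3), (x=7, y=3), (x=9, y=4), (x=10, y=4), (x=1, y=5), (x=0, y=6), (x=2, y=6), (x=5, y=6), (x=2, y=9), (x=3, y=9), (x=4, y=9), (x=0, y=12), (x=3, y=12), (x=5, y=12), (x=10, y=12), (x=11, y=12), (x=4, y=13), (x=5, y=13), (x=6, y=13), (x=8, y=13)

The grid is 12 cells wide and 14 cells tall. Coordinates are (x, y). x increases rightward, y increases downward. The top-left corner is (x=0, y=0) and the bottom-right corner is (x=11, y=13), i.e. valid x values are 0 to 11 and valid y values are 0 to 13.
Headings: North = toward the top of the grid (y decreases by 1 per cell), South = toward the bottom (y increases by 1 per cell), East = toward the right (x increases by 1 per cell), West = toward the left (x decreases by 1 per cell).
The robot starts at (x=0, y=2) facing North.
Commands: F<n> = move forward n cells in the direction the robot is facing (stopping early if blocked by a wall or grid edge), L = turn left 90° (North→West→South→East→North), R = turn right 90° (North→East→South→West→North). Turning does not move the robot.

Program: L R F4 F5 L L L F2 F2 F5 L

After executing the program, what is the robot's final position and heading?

Answer: Final position: (x=5, y=2), facing North

Derivation:
Start: (x=0, y=2), facing North
  L: turn left, now facing West
  R: turn right, now facing North
  F4: move forward 0/4 (blocked), now at (x=0, y=2)
  F5: move forward 0/5 (blocked), now at (x=0, y=2)
  L: turn left, now facing West
  L: turn left, now facing South
  L: turn left, now facing East
  F2: move forward 2, now at (x=2, y=2)
  F2: move forward 2, now at (x=4, y=2)
  F5: move forward 1/5 (blocked), now at (x=5, y=2)
  L: turn left, now facing North
Final: (x=5, y=2), facing North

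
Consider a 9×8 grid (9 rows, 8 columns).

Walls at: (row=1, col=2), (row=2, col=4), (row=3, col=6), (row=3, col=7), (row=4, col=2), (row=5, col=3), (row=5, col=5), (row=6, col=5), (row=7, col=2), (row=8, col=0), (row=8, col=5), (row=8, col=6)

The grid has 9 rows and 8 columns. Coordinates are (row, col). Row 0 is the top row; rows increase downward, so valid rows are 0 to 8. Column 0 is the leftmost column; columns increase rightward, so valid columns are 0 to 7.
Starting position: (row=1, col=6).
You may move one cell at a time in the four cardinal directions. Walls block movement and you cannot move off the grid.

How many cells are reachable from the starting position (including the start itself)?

Answer: Reachable cells: 60

Derivation:
BFS flood-fill from (row=1, col=6):
  Distance 0: (row=1, col=6)
  Distance 1: (row=0, col=6), (row=1, col=5), (row=1, col=7), (row=2, col=6)
  Distance 2: (row=0, col=5), (row=0, col=7), (row=1, col=4), (row=2, col=5), (row=2, col=7)
  Distance 3: (row=0, col=4), (row=1, col=3), (row=3, col=5)
  Distance 4: (row=0, col=3), (row=2, col=3), (row=3, col=4), (row=4, col=5)
  Distance 5: (row=0, col=2), (row=2, col=2), (row=3, col=3), (row=4, col=4), (row=4, col=6)
  Distance 6: (row=0, col=1), (row=2, col=1), (row=3, col=2), (row=4, col=3), (row=4, col=7), (row=5, col=4), (row=5, col=6)
  Distance 7: (row=0, col=0), (row=1, col=1), (row=2, col=0), (row=3, col=1), (row=5, col=7), (row=6, col=4), (row=6, col=6)
  Distance 8: (row=1, col=0), (row=3, col=0), (row=4, col=1), (row=6, col=3), (row=6, col=7), (row=7, col=4), (row=7, col=6)
  Distance 9: (row=4, col=0), (row=5, col=1), (row=6, col=2), (row=7, col=3), (row=7, col=5), (row=7, col=7), (row=8, col=4)
  Distance 10: (row=5, col=0), (row=5, col=2), (row=6, col=1), (row=8, col=3), (row=8, col=7)
  Distance 11: (row=6, col=0), (row=7, col=1), (row=8, col=2)
  Distance 12: (row=7, col=0), (row=8, col=1)
Total reachable: 60 (grid has 60 open cells total)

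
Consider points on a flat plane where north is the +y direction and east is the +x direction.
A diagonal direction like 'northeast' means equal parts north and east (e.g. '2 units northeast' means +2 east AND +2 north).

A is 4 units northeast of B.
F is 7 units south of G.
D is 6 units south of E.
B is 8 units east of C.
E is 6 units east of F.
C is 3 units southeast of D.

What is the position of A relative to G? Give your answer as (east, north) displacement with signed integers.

Place G at the origin (east=0, north=0).
  F is 7 units south of G: delta (east=+0, north=-7); F at (east=0, north=-7).
  E is 6 units east of F: delta (east=+6, north=+0); E at (east=6, north=-7).
  D is 6 units south of E: delta (east=+0, north=-6); D at (east=6, north=-13).
  C is 3 units southeast of D: delta (east=+3, north=-3); C at (east=9, north=-16).
  B is 8 units east of C: delta (east=+8, north=+0); B at (east=17, north=-16).
  A is 4 units northeast of B: delta (east=+4, north=+4); A at (east=21, north=-12).
Therefore A relative to G: (east=21, north=-12).

Answer: A is at (east=21, north=-12) relative to G.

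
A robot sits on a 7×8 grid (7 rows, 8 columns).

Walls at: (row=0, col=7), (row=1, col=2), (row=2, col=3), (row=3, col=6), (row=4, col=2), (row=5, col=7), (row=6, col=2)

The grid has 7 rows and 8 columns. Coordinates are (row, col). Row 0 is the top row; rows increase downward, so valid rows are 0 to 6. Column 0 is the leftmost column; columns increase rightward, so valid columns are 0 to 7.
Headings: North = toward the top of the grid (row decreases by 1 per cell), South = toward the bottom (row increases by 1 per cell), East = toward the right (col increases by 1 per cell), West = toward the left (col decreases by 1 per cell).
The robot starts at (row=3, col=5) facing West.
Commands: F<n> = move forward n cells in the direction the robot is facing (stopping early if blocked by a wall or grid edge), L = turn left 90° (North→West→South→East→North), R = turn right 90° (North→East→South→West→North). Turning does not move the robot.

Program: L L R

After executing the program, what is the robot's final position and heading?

Answer: Final position: (row=3, col=5), facing South

Derivation:
Start: (row=3, col=5), facing West
  L: turn left, now facing South
  L: turn left, now facing East
  R: turn right, now facing South
Final: (row=3, col=5), facing South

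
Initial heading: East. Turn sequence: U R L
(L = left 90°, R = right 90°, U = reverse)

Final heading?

Start: East
  U (U-turn (180°)) -> West
  R (right (90° clockwise)) -> North
  L (left (90° counter-clockwise)) -> West
Final: West

Answer: Final heading: West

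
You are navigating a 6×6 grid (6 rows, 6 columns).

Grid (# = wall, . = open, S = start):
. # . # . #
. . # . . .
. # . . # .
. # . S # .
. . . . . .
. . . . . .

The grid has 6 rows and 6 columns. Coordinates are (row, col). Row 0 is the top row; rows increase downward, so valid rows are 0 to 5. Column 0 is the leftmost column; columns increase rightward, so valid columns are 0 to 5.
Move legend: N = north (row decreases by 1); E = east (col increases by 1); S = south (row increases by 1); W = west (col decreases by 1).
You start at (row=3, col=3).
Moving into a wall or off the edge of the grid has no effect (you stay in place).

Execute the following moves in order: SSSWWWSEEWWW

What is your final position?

Answer: Final position: (row=5, col=0)

Derivation:
Start: (row=3, col=3)
  S (south): (row=3, col=3) -> (row=4, col=3)
  S (south): (row=4, col=3) -> (row=5, col=3)
  S (south): blocked, stay at (row=5, col=3)
  W (west): (row=5, col=3) -> (row=5, col=2)
  W (west): (row=5, col=2) -> (row=5, col=1)
  W (west): (row=5, col=1) -> (row=5, col=0)
  S (south): blocked, stay at (row=5, col=0)
  E (east): (row=5, col=0) -> (row=5, col=1)
  E (east): (row=5, col=1) -> (row=5, col=2)
  W (west): (row=5, col=2) -> (row=5, col=1)
  W (west): (row=5, col=1) -> (row=5, col=0)
  W (west): blocked, stay at (row=5, col=0)
Final: (row=5, col=0)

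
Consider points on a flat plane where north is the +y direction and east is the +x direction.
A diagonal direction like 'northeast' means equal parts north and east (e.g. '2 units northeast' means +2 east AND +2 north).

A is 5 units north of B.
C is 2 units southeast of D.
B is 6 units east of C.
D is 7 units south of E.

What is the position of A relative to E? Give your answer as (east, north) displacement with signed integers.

Place E at the origin (east=0, north=0).
  D is 7 units south of E: delta (east=+0, north=-7); D at (east=0, north=-7).
  C is 2 units southeast of D: delta (east=+2, north=-2); C at (east=2, north=-9).
  B is 6 units east of C: delta (east=+6, north=+0); B at (east=8, north=-9).
  A is 5 units north of B: delta (east=+0, north=+5); A at (east=8, north=-4).
Therefore A relative to E: (east=8, north=-4).

Answer: A is at (east=8, north=-4) relative to E.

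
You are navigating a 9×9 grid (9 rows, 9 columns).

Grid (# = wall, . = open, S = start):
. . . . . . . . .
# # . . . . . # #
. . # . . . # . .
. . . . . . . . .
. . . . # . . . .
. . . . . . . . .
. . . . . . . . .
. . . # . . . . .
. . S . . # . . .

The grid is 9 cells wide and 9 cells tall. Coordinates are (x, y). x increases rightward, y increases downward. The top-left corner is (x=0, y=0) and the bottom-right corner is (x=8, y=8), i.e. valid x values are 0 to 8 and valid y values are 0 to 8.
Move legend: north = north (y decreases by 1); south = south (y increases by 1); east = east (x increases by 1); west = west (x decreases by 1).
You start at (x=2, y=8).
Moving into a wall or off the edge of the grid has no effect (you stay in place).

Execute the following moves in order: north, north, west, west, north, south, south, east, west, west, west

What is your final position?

Start: (x=2, y=8)
  north (north): (x=2, y=8) -> (x=2, y=7)
  north (north): (x=2, y=7) -> (x=2, y=6)
  west (west): (x=2, y=6) -> (x=1, y=6)
  west (west): (x=1, y=6) -> (x=0, y=6)
  north (north): (x=0, y=6) -> (x=0, y=5)
  south (south): (x=0, y=5) -> (x=0, y=6)
  south (south): (x=0, y=6) -> (x=0, y=7)
  east (east): (x=0, y=7) -> (x=1, y=7)
  west (west): (x=1, y=7) -> (x=0, y=7)
  west (west): blocked, stay at (x=0, y=7)
  west (west): blocked, stay at (x=0, y=7)
Final: (x=0, y=7)

Answer: Final position: (x=0, y=7)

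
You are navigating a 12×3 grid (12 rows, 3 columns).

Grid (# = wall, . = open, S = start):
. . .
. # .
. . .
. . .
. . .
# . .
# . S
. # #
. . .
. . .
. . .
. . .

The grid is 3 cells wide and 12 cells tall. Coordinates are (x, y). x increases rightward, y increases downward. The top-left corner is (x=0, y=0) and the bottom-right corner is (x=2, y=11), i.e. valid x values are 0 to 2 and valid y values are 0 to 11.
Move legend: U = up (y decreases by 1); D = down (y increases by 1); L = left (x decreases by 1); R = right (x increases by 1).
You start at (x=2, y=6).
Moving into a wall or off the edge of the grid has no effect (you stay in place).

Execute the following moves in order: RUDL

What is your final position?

Answer: Final position: (x=1, y=6)

Derivation:
Start: (x=2, y=6)
  R (right): blocked, stay at (x=2, y=6)
  U (up): (x=2, y=6) -> (x=2, y=5)
  D (down): (x=2, y=5) -> (x=2, y=6)
  L (left): (x=2, y=6) -> (x=1, y=6)
Final: (x=1, y=6)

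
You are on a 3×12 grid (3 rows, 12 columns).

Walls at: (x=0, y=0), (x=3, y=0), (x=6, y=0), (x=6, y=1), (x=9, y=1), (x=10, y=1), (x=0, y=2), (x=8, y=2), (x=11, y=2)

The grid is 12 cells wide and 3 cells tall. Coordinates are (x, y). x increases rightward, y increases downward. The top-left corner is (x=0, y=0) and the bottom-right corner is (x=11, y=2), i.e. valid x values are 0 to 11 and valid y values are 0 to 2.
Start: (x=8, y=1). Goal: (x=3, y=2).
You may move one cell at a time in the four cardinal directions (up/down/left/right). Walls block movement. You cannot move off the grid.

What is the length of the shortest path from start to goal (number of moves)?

Answer: Shortest path length: 6

Derivation:
BFS from (x=8, y=1) until reaching (x=3, y=2):
  Distance 0: (x=8, y=1)
  Distance 1: (x=8, y=0), (x=7, y=1)
  Distance 2: (x=7, y=0), (x=9, y=0), (x=7, y=2)
  Distance 3: (x=10, y=0), (x=6, y=2)
  Distance 4: (x=11, y=0), (x=5, y=2)
  Distance 5: (x=5, y=1), (x=11, y=1), (x=4, y=2)
  Distance 6: (x=5, y=0), (x=4, y=1), (x=3, y=2)  <- goal reached here
One shortest path (6 moves): (x=8, y=1) -> (x=7, y=1) -> (x=7, y=2) -> (x=6, y=2) -> (x=5, y=2) -> (x=4, y=2) -> (x=3, y=2)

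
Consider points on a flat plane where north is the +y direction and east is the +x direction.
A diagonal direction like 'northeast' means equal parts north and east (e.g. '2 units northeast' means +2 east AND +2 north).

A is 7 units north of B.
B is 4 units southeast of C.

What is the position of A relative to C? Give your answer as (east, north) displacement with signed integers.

Place C at the origin (east=0, north=0).
  B is 4 units southeast of C: delta (east=+4, north=-4); B at (east=4, north=-4).
  A is 7 units north of B: delta (east=+0, north=+7); A at (east=4, north=3).
Therefore A relative to C: (east=4, north=3).

Answer: A is at (east=4, north=3) relative to C.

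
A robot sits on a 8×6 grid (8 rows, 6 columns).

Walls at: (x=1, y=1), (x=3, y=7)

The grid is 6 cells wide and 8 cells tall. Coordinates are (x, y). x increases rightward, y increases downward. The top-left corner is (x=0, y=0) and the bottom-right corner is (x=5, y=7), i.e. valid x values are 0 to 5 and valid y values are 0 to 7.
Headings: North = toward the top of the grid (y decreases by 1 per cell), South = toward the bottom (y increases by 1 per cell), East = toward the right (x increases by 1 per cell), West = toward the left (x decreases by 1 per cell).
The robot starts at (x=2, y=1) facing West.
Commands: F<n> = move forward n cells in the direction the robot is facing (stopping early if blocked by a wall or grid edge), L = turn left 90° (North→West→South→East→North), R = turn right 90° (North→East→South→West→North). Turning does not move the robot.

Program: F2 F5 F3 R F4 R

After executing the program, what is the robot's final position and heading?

Start: (x=2, y=1), facing West
  F2: move forward 0/2 (blocked), now at (x=2, y=1)
  F5: move forward 0/5 (blocked), now at (x=2, y=1)
  F3: move forward 0/3 (blocked), now at (x=2, y=1)
  R: turn right, now facing North
  F4: move forward 1/4 (blocked), now at (x=2, y=0)
  R: turn right, now facing East
Final: (x=2, y=0), facing East

Answer: Final position: (x=2, y=0), facing East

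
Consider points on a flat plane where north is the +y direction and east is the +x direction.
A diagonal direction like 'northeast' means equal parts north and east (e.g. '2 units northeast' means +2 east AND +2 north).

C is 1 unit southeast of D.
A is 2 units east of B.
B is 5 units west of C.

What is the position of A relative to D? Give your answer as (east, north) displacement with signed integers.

Answer: A is at (east=-2, north=-1) relative to D.

Derivation:
Place D at the origin (east=0, north=0).
  C is 1 unit southeast of D: delta (east=+1, north=-1); C at (east=1, north=-1).
  B is 5 units west of C: delta (east=-5, north=+0); B at (east=-4, north=-1).
  A is 2 units east of B: delta (east=+2, north=+0); A at (east=-2, north=-1).
Therefore A relative to D: (east=-2, north=-1).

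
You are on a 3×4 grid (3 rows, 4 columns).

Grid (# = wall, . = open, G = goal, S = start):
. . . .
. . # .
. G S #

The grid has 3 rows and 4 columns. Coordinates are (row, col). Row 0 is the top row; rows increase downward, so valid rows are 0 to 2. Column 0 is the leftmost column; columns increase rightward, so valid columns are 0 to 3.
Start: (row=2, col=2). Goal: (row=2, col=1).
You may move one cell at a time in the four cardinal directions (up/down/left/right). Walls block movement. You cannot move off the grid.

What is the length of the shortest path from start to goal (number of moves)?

BFS from (row=2, col=2) until reaching (row=2, col=1):
  Distance 0: (row=2, col=2)
  Distance 1: (row=2, col=1)  <- goal reached here
One shortest path (1 moves): (row=2, col=2) -> (row=2, col=1)

Answer: Shortest path length: 1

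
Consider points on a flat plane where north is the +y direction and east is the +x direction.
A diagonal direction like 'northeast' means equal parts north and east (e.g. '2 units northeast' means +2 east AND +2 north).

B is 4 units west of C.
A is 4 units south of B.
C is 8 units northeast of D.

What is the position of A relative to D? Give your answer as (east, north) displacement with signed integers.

Place D at the origin (east=0, north=0).
  C is 8 units northeast of D: delta (east=+8, north=+8); C at (east=8, north=8).
  B is 4 units west of C: delta (east=-4, north=+0); B at (east=4, north=8).
  A is 4 units south of B: delta (east=+0, north=-4); A at (east=4, north=4).
Therefore A relative to D: (east=4, north=4).

Answer: A is at (east=4, north=4) relative to D.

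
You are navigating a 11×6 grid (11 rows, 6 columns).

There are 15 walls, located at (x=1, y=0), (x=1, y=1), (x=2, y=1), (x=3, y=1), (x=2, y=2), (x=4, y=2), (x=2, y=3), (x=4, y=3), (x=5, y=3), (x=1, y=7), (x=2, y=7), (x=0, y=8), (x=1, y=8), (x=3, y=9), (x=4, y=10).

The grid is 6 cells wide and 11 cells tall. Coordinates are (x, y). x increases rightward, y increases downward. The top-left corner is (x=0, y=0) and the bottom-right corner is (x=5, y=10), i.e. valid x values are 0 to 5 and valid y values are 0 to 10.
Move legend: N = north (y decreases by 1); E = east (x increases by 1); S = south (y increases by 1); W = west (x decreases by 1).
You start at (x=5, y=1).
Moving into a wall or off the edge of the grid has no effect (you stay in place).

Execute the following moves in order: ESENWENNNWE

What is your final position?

Answer: Final position: (x=5, y=0)

Derivation:
Start: (x=5, y=1)
  E (east): blocked, stay at (x=5, y=1)
  S (south): (x=5, y=1) -> (x=5, y=2)
  E (east): blocked, stay at (x=5, y=2)
  N (north): (x=5, y=2) -> (x=5, y=1)
  W (west): (x=5, y=1) -> (x=4, y=1)
  E (east): (x=4, y=1) -> (x=5, y=1)
  N (north): (x=5, y=1) -> (x=5, y=0)
  N (north): blocked, stay at (x=5, y=0)
  N (north): blocked, stay at (x=5, y=0)
  W (west): (x=5, y=0) -> (x=4, y=0)
  E (east): (x=4, y=0) -> (x=5, y=0)
Final: (x=5, y=0)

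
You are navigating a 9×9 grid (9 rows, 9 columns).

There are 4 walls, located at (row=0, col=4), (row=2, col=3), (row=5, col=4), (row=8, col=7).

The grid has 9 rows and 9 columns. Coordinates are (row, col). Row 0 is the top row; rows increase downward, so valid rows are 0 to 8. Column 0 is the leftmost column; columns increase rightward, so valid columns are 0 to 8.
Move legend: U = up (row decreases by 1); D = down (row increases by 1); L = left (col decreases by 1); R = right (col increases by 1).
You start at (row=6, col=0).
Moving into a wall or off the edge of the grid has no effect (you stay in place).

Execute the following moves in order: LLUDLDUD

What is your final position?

Start: (row=6, col=0)
  L (left): blocked, stay at (row=6, col=0)
  L (left): blocked, stay at (row=6, col=0)
  U (up): (row=6, col=0) -> (row=5, col=0)
  D (down): (row=5, col=0) -> (row=6, col=0)
  L (left): blocked, stay at (row=6, col=0)
  D (down): (row=6, col=0) -> (row=7, col=0)
  U (up): (row=7, col=0) -> (row=6, col=0)
  D (down): (row=6, col=0) -> (row=7, col=0)
Final: (row=7, col=0)

Answer: Final position: (row=7, col=0)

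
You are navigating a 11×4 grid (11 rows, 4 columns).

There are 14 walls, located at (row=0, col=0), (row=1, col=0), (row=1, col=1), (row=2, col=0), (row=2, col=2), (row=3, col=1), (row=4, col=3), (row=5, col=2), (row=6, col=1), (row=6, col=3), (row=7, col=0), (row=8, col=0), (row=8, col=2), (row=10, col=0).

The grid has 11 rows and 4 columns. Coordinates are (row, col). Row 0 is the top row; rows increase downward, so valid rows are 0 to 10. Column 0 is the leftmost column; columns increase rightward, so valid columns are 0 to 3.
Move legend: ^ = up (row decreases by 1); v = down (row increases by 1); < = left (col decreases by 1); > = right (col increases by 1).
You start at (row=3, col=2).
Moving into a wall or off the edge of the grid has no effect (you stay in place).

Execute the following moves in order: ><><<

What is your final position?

Answer: Final position: (row=3, col=2)

Derivation:
Start: (row=3, col=2)
  > (right): (row=3, col=2) -> (row=3, col=3)
  < (left): (row=3, col=3) -> (row=3, col=2)
  > (right): (row=3, col=2) -> (row=3, col=3)
  < (left): (row=3, col=3) -> (row=3, col=2)
  < (left): blocked, stay at (row=3, col=2)
Final: (row=3, col=2)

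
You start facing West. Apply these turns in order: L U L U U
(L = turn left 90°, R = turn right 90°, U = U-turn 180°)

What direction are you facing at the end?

Answer: Final heading: West

Derivation:
Start: West
  L (left (90° counter-clockwise)) -> South
  U (U-turn (180°)) -> North
  L (left (90° counter-clockwise)) -> West
  U (U-turn (180°)) -> East
  U (U-turn (180°)) -> West
Final: West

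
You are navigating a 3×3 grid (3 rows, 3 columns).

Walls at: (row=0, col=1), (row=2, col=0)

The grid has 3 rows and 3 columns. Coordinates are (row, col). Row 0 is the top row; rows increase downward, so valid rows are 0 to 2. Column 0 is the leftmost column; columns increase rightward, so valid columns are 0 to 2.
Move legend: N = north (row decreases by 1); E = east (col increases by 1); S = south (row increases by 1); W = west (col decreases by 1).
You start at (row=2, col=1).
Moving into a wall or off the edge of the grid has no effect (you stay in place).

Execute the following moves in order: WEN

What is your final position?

Start: (row=2, col=1)
  W (west): blocked, stay at (row=2, col=1)
  E (east): (row=2, col=1) -> (row=2, col=2)
  N (north): (row=2, col=2) -> (row=1, col=2)
Final: (row=1, col=2)

Answer: Final position: (row=1, col=2)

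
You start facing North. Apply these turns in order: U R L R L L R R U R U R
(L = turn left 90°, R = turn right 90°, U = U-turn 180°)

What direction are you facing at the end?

Answer: Final heading: East

Derivation:
Start: North
  U (U-turn (180°)) -> South
  R (right (90° clockwise)) -> West
  L (left (90° counter-clockwise)) -> South
  R (right (90° clockwise)) -> West
  L (left (90° counter-clockwise)) -> South
  L (left (90° counter-clockwise)) -> East
  R (right (90° clockwise)) -> South
  R (right (90° clockwise)) -> West
  U (U-turn (180°)) -> East
  R (right (90° clockwise)) -> South
  U (U-turn (180°)) -> North
  R (right (90° clockwise)) -> East
Final: East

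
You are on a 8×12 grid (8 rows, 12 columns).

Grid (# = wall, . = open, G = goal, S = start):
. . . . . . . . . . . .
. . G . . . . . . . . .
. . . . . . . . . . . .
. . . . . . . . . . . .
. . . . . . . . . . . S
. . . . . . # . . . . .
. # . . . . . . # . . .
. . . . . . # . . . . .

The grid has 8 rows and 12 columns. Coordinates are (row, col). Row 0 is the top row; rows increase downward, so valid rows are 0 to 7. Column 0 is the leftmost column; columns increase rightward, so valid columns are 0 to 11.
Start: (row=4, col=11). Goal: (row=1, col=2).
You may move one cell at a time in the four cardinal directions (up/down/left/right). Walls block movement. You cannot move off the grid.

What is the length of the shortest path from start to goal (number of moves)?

Answer: Shortest path length: 12

Derivation:
BFS from (row=4, col=11) until reaching (row=1, col=2):
  Distance 0: (row=4, col=11)
  Distance 1: (row=3, col=11), (row=4, col=10), (row=5, col=11)
  Distance 2: (row=2, col=11), (row=3, col=10), (row=4, col=9), (row=5, col=10), (row=6, col=11)
  Distance 3: (row=1, col=11), (row=2, col=10), (row=3, col=9), (row=4, col=8), (row=5, col=9), (row=6, col=10), (row=7, col=11)
  Distance 4: (row=0, col=11), (row=1, col=10), (row=2, col=9), (row=3, col=8), (row=4, col=7), (row=5, col=8), (row=6, col=9), (row=7, col=10)
  Distance 5: (row=0, col=10), (row=1, col=9), (row=2, col=8), (row=3, col=7), (row=4, col=6), (row=5, col=7), (row=7, col=9)
  Distance 6: (row=0, col=9), (row=1, col=8), (row=2, col=7), (row=3, col=6), (row=4, col=5), (row=6, col=7), (row=7, col=8)
  Distance 7: (row=0, col=8), (row=1, col=7), (row=2, col=6), (row=3, col=5), (row=4, col=4), (row=5, col=5), (row=6, col=6), (row=7, col=7)
  Distance 8: (row=0, col=7), (row=1, col=6), (row=2, col=5), (row=3, col=4), (row=4, col=3), (row=5, col=4), (row=6, col=5)
  Distance 9: (row=0, col=6), (row=1, col=5), (row=2, col=4), (row=3, col=3), (row=4, col=2), (row=5, col=3), (row=6, col=4), (row=7, col=5)
  Distance 10: (row=0, col=5), (row=1, col=4), (row=2, col=3), (row=3, col=2), (row=4, col=1), (row=5, col=2), (row=6, col=3), (row=7, col=4)
  Distance 11: (row=0, col=4), (row=1, col=3), (row=2, col=2), (row=3, col=1), (row=4, col=0), (row=5, col=1), (row=6, col=2), (row=7, col=3)
  Distance 12: (row=0, col=3), (row=1, col=2), (row=2, col=1), (row=3, col=0), (row=5, col=0), (row=7, col=2)  <- goal reached here
One shortest path (12 moves): (row=4, col=11) -> (row=4, col=10) -> (row=4, col=9) -> (row=4, col=8) -> (row=4, col=7) -> (row=4, col=6) -> (row=4, col=5) -> (row=4, col=4) -> (row=4, col=3) -> (row=4, col=2) -> (row=3, col=2) -> (row=2, col=2) -> (row=1, col=2)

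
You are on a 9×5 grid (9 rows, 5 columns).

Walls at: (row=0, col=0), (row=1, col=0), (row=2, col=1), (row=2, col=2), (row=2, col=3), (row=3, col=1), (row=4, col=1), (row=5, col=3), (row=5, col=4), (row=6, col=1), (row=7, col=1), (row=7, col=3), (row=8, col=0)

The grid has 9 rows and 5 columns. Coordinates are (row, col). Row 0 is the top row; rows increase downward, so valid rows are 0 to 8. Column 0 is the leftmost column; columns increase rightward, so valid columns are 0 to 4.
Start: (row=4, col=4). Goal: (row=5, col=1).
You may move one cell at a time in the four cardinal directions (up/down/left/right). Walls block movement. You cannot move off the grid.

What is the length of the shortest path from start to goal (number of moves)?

Answer: Shortest path length: 4

Derivation:
BFS from (row=4, col=4) until reaching (row=5, col=1):
  Distance 0: (row=4, col=4)
  Distance 1: (row=3, col=4), (row=4, col=3)
  Distance 2: (row=2, col=4), (row=3, col=3), (row=4, col=2)
  Distance 3: (row=1, col=4), (row=3, col=2), (row=5, col=2)
  Distance 4: (row=0, col=4), (row=1, col=3), (row=5, col=1), (row=6, col=2)  <- goal reached here
One shortest path (4 moves): (row=4, col=4) -> (row=4, col=3) -> (row=4, col=2) -> (row=5, col=2) -> (row=5, col=1)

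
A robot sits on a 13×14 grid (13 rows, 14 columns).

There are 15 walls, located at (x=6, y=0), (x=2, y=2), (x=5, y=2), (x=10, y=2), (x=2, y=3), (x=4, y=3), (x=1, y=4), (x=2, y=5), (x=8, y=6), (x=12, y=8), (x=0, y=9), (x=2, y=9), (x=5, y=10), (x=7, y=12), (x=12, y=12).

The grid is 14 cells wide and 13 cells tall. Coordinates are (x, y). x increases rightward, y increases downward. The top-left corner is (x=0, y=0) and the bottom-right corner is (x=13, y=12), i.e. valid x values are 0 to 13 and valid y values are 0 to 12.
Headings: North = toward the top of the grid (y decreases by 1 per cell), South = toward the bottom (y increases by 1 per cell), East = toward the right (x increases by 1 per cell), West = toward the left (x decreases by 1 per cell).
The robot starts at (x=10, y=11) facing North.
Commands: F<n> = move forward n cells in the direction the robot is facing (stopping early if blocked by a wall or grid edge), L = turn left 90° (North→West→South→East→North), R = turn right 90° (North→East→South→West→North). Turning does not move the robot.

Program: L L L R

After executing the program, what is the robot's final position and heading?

Start: (x=10, y=11), facing North
  L: turn left, now facing West
  L: turn left, now facing South
  L: turn left, now facing East
  R: turn right, now facing South
Final: (x=10, y=11), facing South

Answer: Final position: (x=10, y=11), facing South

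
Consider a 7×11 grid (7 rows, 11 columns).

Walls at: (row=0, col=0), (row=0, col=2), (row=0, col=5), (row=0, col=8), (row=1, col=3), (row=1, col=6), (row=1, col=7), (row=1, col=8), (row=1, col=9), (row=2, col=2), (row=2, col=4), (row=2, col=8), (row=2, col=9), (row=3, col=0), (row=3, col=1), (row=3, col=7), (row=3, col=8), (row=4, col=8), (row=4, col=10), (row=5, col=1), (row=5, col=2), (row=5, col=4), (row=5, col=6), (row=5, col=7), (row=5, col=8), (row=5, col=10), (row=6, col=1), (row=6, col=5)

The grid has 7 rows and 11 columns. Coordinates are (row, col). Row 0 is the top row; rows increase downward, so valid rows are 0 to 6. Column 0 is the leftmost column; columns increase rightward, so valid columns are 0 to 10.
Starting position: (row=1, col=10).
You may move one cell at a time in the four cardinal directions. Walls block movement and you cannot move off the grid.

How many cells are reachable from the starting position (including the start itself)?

BFS flood-fill from (row=1, col=10):
  Distance 0: (row=1, col=10)
  Distance 1: (row=0, col=10), (row=2, col=10)
  Distance 2: (row=0, col=9), (row=3, col=10)
  Distance 3: (row=3, col=9)
  Distance 4: (row=4, col=9)
  Distance 5: (row=5, col=9)
  Distance 6: (row=6, col=9)
  Distance 7: (row=6, col=8), (row=6, col=10)
  Distance 8: (row=6, col=7)
  Distance 9: (row=6, col=6)
Total reachable: 13 (grid has 49 open cells total)

Answer: Reachable cells: 13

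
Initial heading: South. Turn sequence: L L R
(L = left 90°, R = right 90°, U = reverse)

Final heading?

Start: South
  L (left (90° counter-clockwise)) -> East
  L (left (90° counter-clockwise)) -> North
  R (right (90° clockwise)) -> East
Final: East

Answer: Final heading: East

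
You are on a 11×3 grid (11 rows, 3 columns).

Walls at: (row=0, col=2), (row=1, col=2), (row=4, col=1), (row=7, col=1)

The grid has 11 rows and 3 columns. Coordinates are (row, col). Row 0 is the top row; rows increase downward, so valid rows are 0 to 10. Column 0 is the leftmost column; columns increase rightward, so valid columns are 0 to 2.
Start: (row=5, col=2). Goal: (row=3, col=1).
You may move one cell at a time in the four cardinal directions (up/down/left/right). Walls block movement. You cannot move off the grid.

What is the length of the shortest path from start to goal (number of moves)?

BFS from (row=5, col=2) until reaching (row=3, col=1):
  Distance 0: (row=5, col=2)
  Distance 1: (row=4, col=2), (row=5, col=1), (row=6, col=2)
  Distance 2: (row=3, col=2), (row=5, col=0), (row=6, col=1), (row=7, col=2)
  Distance 3: (row=2, col=2), (row=3, col=1), (row=4, col=0), (row=6, col=0), (row=8, col=2)  <- goal reached here
One shortest path (3 moves): (row=5, col=2) -> (row=4, col=2) -> (row=3, col=2) -> (row=3, col=1)

Answer: Shortest path length: 3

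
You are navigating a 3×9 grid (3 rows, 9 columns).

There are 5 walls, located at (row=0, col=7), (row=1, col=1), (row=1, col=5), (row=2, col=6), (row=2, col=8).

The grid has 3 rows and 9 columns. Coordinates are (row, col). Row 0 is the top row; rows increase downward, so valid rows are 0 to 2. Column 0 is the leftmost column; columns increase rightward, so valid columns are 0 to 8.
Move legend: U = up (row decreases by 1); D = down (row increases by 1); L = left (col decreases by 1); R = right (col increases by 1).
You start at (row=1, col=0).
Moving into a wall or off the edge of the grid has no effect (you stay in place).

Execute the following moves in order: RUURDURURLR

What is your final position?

Start: (row=1, col=0)
  R (right): blocked, stay at (row=1, col=0)
  U (up): (row=1, col=0) -> (row=0, col=0)
  U (up): blocked, stay at (row=0, col=0)
  R (right): (row=0, col=0) -> (row=0, col=1)
  D (down): blocked, stay at (row=0, col=1)
  U (up): blocked, stay at (row=0, col=1)
  R (right): (row=0, col=1) -> (row=0, col=2)
  U (up): blocked, stay at (row=0, col=2)
  R (right): (row=0, col=2) -> (row=0, col=3)
  L (left): (row=0, col=3) -> (row=0, col=2)
  R (right): (row=0, col=2) -> (row=0, col=3)
Final: (row=0, col=3)

Answer: Final position: (row=0, col=3)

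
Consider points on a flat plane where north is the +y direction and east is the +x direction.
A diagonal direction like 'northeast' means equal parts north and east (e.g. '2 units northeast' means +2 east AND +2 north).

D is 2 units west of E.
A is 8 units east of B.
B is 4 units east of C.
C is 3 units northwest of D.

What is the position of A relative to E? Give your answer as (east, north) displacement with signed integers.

Answer: A is at (east=7, north=3) relative to E.

Derivation:
Place E at the origin (east=0, north=0).
  D is 2 units west of E: delta (east=-2, north=+0); D at (east=-2, north=0).
  C is 3 units northwest of D: delta (east=-3, north=+3); C at (east=-5, north=3).
  B is 4 units east of C: delta (east=+4, north=+0); B at (east=-1, north=3).
  A is 8 units east of B: delta (east=+8, north=+0); A at (east=7, north=3).
Therefore A relative to E: (east=7, north=3).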